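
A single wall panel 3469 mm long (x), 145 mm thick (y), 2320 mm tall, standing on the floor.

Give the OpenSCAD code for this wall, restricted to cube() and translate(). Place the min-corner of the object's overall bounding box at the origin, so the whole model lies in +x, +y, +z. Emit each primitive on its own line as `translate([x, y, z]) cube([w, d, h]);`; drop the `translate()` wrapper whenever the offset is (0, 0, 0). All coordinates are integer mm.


cube([3469, 145, 2320]);


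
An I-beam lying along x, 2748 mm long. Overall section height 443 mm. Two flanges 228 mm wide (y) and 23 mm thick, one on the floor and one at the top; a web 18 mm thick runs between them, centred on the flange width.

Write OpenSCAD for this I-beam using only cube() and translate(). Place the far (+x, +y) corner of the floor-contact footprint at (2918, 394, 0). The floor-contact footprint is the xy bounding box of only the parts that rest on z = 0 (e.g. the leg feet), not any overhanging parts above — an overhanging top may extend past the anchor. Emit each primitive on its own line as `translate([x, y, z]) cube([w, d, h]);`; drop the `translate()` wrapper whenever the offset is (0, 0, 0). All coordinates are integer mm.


translate([170, 166, 0]) cube([2748, 228, 23]);
translate([170, 271, 23]) cube([2748, 18, 397]);
translate([170, 166, 420]) cube([2748, 228, 23]);


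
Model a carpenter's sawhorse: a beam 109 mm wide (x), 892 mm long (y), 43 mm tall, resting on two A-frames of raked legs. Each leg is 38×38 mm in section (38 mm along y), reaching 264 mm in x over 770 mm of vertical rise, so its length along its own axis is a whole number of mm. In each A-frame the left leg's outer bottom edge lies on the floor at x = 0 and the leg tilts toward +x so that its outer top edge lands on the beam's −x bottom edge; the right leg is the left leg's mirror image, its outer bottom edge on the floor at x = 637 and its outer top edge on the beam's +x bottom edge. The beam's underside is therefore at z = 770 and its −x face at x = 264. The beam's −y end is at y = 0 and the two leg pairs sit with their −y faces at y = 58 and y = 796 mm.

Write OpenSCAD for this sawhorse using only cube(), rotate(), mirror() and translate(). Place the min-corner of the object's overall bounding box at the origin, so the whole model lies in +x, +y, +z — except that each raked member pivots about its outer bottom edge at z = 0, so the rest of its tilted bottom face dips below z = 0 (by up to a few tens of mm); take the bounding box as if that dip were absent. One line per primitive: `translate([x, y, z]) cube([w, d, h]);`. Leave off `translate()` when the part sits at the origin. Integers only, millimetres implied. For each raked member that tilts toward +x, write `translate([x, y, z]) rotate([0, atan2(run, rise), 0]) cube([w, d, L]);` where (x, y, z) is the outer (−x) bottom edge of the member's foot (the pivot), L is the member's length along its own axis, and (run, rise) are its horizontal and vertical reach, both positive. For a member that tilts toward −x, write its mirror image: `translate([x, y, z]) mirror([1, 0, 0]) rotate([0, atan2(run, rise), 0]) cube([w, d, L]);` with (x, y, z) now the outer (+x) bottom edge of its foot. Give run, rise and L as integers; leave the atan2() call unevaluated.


translate([264, 0, 770]) cube([109, 892, 43]);
translate([0, 58, 0]) rotate([0, atan2(264, 770), 0]) cube([38, 38, 814]);
translate([637, 58, 0]) mirror([1, 0, 0]) rotate([0, atan2(264, 770), 0]) cube([38, 38, 814]);
translate([0, 796, 0]) rotate([0, atan2(264, 770), 0]) cube([38, 38, 814]);
translate([637, 796, 0]) mirror([1, 0, 0]) rotate([0, atan2(264, 770), 0]) cube([38, 38, 814]);


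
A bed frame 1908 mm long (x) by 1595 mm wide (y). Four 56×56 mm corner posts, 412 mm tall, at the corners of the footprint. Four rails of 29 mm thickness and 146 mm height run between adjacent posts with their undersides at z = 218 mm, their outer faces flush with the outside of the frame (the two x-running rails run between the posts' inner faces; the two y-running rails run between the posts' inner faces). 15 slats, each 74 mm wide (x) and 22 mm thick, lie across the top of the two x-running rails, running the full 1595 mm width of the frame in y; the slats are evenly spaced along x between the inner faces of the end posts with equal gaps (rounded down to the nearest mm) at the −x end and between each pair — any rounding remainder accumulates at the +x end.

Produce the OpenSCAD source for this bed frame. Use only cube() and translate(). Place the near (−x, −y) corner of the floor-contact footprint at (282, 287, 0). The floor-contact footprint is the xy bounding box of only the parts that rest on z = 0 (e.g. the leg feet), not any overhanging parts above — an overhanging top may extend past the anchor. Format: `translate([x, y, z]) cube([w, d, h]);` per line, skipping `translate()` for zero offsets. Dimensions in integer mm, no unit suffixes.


translate([282, 287, 0]) cube([56, 56, 412]);
translate([282, 1826, 0]) cube([56, 56, 412]);
translate([2134, 287, 0]) cube([56, 56, 412]);
translate([2134, 1826, 0]) cube([56, 56, 412]);
translate([338, 287, 218]) cube([1796, 29, 146]);
translate([338, 1853, 218]) cube([1796, 29, 146]);
translate([282, 343, 218]) cube([29, 1483, 146]);
translate([2161, 343, 218]) cube([29, 1483, 146]);
translate([380, 287, 364]) cube([74, 1595, 22]);
translate([496, 287, 364]) cube([74, 1595, 22]);
translate([612, 287, 364]) cube([74, 1595, 22]);
translate([728, 287, 364]) cube([74, 1595, 22]);
translate([844, 287, 364]) cube([74, 1595, 22]);
translate([960, 287, 364]) cube([74, 1595, 22]);
translate([1076, 287, 364]) cube([74, 1595, 22]);
translate([1192, 287, 364]) cube([74, 1595, 22]);
translate([1308, 287, 364]) cube([74, 1595, 22]);
translate([1424, 287, 364]) cube([74, 1595, 22]);
translate([1540, 287, 364]) cube([74, 1595, 22]);
translate([1656, 287, 364]) cube([74, 1595, 22]);
translate([1772, 287, 364]) cube([74, 1595, 22]);
translate([1888, 287, 364]) cube([74, 1595, 22]);
translate([2004, 287, 364]) cube([74, 1595, 22]);


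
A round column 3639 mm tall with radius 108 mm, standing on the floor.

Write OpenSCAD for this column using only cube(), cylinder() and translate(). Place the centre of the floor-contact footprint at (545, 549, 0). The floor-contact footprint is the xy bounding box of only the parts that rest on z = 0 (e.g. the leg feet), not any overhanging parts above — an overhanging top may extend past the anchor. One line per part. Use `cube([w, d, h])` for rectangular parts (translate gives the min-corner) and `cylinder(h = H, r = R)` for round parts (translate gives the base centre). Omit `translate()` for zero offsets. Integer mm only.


translate([545, 549, 0]) cylinder(h = 3639, r = 108);


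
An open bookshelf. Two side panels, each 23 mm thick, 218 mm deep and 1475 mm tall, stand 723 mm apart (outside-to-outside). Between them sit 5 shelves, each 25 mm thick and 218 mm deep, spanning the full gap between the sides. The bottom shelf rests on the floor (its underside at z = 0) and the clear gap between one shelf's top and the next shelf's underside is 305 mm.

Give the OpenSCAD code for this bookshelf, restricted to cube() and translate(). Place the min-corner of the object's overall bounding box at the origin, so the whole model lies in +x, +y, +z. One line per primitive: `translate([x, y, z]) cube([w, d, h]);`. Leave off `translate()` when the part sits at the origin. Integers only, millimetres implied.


cube([23, 218, 1475]);
translate([700, 0, 0]) cube([23, 218, 1475]);
translate([23, 0, 0]) cube([677, 218, 25]);
translate([23, 0, 330]) cube([677, 218, 25]);
translate([23, 0, 660]) cube([677, 218, 25]);
translate([23, 0, 990]) cube([677, 218, 25]);
translate([23, 0, 1320]) cube([677, 218, 25]);


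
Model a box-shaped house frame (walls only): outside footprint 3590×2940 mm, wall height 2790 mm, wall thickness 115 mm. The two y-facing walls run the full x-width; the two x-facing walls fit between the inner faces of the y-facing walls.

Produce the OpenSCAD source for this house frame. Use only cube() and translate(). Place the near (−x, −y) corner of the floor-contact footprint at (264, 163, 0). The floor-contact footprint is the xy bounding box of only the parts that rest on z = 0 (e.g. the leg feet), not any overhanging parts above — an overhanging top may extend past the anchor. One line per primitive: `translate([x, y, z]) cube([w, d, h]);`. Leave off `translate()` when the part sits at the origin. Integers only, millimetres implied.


translate([264, 163, 0]) cube([3590, 115, 2790]);
translate([264, 2988, 0]) cube([3590, 115, 2790]);
translate([264, 278, 0]) cube([115, 2710, 2790]);
translate([3739, 278, 0]) cube([115, 2710, 2790]);


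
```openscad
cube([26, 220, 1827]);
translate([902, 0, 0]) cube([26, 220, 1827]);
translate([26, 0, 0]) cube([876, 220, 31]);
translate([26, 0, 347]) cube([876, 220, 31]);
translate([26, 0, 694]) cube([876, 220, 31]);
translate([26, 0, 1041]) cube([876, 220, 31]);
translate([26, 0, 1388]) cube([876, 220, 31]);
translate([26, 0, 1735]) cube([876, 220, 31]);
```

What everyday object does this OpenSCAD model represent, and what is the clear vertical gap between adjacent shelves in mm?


A bookshelf. The clear shelf gap is 316 mm.

Two tall side panels with 6 horizontal boards between them — a bookshelf. The first two shelf undersides are at z = 0 and z = 347; with shelf thickness 31, the clear gap is 347 − 0 − 31 = 316 mm.


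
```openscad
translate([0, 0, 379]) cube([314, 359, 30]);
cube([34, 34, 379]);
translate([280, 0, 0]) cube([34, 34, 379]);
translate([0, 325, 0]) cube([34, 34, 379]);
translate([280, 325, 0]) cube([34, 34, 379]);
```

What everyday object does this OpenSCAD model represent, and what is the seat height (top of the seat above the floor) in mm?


A stool. The seat height is 409 mm.

A 314×359×30 slab at z = 379 on four corner posts — a stool. The seat top is 379 + 30 = 409 mm.


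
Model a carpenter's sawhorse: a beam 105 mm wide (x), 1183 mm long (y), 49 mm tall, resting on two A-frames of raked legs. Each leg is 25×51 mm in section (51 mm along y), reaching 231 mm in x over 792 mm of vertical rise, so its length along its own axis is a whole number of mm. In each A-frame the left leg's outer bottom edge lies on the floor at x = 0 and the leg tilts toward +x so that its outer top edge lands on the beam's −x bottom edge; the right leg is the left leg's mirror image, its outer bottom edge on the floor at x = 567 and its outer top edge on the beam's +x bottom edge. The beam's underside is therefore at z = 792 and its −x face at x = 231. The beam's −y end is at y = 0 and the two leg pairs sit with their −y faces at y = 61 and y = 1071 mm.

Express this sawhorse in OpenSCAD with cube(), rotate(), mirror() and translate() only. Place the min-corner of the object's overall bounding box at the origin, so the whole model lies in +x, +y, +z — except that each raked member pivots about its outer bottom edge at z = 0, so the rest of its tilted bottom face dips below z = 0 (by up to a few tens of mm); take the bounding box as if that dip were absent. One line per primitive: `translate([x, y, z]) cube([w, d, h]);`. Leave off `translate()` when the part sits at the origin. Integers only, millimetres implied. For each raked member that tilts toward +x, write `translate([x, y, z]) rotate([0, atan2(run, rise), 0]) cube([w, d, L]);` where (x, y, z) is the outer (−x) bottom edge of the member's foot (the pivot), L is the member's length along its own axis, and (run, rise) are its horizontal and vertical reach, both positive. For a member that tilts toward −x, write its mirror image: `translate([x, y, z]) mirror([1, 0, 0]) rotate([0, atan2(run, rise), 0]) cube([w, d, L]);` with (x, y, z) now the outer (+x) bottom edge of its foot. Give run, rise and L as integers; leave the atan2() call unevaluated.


translate([231, 0, 792]) cube([105, 1183, 49]);
translate([0, 61, 0]) rotate([0, atan2(231, 792), 0]) cube([25, 51, 825]);
translate([567, 61, 0]) mirror([1, 0, 0]) rotate([0, atan2(231, 792), 0]) cube([25, 51, 825]);
translate([0, 1071, 0]) rotate([0, atan2(231, 792), 0]) cube([25, 51, 825]);
translate([567, 1071, 0]) mirror([1, 0, 0]) rotate([0, atan2(231, 792), 0]) cube([25, 51, 825]);


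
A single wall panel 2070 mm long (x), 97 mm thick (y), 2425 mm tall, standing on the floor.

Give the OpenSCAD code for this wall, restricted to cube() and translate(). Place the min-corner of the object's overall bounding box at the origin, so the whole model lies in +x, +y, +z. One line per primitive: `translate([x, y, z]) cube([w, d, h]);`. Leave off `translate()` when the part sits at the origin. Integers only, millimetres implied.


cube([2070, 97, 2425]);


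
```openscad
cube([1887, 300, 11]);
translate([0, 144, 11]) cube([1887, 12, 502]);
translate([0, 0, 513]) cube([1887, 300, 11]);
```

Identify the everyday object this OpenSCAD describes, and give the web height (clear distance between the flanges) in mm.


An I-beam. The web height is 502 mm.

Two wide flanges with a thin centred web — an I-beam. Overall 524 mm minus two 11 mm flanges gives a web of 524 − 2·11 = 502 mm.


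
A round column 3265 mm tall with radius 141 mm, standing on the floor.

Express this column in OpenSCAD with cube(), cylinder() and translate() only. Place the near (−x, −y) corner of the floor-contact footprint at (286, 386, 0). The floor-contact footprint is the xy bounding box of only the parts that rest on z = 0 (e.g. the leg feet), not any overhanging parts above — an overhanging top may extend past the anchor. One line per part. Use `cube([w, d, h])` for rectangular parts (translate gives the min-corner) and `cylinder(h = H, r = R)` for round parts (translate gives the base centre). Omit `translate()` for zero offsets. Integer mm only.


translate([427, 527, 0]) cylinder(h = 3265, r = 141);


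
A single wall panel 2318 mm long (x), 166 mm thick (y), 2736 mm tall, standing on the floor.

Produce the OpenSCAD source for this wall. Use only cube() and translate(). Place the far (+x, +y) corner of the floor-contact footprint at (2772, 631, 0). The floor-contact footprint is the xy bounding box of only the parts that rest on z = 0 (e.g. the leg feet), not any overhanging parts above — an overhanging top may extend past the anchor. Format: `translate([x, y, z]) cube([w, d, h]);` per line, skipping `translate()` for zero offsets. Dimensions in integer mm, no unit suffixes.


translate([454, 465, 0]) cube([2318, 166, 2736]);


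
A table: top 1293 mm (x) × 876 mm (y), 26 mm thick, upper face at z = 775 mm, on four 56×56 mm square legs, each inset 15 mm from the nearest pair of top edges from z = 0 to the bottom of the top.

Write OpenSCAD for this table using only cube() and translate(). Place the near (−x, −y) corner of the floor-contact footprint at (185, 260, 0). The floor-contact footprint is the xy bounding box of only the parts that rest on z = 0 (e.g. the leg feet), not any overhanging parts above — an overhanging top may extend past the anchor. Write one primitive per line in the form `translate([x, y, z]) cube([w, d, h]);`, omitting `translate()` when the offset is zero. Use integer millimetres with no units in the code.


translate([170, 245, 749]) cube([1293, 876, 26]);
translate([185, 260, 0]) cube([56, 56, 749]);
translate([1392, 260, 0]) cube([56, 56, 749]);
translate([185, 1050, 0]) cube([56, 56, 749]);
translate([1392, 1050, 0]) cube([56, 56, 749]);


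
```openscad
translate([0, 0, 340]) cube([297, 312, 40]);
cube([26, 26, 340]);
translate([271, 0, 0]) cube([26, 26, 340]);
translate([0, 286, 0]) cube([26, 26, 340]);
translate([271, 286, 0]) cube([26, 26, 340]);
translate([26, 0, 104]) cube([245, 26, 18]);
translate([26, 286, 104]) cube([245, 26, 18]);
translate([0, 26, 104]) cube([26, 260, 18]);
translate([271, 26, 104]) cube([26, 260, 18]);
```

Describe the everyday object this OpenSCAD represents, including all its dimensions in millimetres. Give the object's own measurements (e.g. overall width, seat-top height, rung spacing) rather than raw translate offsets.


A four-legged stool. The seat is a 297×312×40 mm slab whose top surface is at z = 380 mm; four square legs, each 26×26 mm in cross-section, run from the floor (z = 0) to the underside of the seat, each flush with a corner of the seat. Four stretchers, 26 mm wide and 18 mm tall, connect adjacent legs with their undersides at z = 104 mm, each running between the inner faces of the legs it joins and aligned with the legs' outer faces on the other axis.


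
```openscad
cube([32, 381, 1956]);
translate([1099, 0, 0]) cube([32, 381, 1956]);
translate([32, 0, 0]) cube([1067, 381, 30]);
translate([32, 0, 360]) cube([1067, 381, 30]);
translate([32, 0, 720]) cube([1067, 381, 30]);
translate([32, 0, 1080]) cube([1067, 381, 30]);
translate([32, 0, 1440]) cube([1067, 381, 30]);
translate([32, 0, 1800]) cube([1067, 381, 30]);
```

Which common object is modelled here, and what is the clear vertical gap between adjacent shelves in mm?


A bookshelf. The clear shelf gap is 330 mm.

Two tall side panels with 6 horizontal boards between them — a bookshelf. The first two shelf undersides are at z = 0 and z = 360; with shelf thickness 30, the clear gap is 360 − 0 − 30 = 330 mm.


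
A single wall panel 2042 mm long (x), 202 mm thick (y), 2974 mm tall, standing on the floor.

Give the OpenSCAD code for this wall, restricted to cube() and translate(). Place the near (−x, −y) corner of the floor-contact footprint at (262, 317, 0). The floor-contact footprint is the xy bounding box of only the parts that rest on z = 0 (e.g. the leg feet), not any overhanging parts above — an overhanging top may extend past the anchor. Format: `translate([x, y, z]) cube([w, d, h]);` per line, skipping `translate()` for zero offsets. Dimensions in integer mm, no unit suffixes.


translate([262, 317, 0]) cube([2042, 202, 2974]);


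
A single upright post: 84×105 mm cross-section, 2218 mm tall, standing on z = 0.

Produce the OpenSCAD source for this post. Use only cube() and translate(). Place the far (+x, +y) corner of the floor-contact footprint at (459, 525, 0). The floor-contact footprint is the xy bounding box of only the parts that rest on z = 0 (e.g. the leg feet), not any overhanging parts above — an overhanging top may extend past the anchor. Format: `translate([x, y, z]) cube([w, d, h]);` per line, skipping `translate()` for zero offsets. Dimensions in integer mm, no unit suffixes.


translate([375, 420, 0]) cube([84, 105, 2218]);


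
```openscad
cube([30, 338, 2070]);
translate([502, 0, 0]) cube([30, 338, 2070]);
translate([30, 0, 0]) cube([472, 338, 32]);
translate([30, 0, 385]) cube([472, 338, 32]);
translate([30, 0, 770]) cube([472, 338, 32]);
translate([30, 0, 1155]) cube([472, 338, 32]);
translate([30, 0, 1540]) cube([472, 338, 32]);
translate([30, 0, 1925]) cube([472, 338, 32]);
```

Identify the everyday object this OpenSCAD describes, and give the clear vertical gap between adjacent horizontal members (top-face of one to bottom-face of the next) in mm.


A bookshelf. The clear shelf gap is 353 mm.

Two tall side panels with 6 horizontal boards between them — a bookshelf. The first two shelf undersides are at z = 0 and z = 385; with shelf thickness 32, the clear gap is 385 − 0 − 32 = 353 mm.


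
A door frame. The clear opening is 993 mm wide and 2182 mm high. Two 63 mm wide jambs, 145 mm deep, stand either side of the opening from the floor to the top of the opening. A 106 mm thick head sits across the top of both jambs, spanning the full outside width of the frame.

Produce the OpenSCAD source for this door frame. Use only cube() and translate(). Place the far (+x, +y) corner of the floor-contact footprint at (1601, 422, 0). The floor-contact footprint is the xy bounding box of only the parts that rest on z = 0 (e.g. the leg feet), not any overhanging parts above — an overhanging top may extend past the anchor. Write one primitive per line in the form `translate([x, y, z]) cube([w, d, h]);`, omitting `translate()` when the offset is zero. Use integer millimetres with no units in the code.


translate([482, 277, 0]) cube([63, 145, 2182]);
translate([1538, 277, 0]) cube([63, 145, 2182]);
translate([482, 277, 2182]) cube([1119, 145, 106]);


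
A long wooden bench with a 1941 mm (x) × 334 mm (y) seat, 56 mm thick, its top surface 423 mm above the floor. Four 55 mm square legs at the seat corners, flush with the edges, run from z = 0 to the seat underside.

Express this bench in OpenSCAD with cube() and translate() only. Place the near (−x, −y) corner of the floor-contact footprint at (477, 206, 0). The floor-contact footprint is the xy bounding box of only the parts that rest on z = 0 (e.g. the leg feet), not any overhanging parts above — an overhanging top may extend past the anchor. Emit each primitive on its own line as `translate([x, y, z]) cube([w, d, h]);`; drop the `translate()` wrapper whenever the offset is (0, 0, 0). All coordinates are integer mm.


translate([477, 206, 367]) cube([1941, 334, 56]);
translate([477, 206, 0]) cube([55, 55, 367]);
translate([477, 485, 0]) cube([55, 55, 367]);
translate([2363, 206, 0]) cube([55, 55, 367]);
translate([2363, 485, 0]) cube([55, 55, 367]);


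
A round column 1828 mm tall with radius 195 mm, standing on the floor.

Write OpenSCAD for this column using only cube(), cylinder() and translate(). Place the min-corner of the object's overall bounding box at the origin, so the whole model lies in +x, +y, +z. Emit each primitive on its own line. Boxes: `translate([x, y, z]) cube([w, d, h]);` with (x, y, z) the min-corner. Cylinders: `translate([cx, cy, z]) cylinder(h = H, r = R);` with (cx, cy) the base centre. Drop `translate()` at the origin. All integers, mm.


translate([195, 195, 0]) cylinder(h = 1828, r = 195);


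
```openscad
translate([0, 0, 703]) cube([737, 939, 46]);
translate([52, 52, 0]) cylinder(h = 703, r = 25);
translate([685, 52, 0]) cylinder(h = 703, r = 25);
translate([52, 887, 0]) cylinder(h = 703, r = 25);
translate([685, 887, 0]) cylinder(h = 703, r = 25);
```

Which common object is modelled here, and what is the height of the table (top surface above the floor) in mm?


A table. The table height is 749 mm.

A 737×939×46 slab sits at z = 703 on four Ø50 mm round legs — a table. The top surface is at 703 + 46 = 749 mm.


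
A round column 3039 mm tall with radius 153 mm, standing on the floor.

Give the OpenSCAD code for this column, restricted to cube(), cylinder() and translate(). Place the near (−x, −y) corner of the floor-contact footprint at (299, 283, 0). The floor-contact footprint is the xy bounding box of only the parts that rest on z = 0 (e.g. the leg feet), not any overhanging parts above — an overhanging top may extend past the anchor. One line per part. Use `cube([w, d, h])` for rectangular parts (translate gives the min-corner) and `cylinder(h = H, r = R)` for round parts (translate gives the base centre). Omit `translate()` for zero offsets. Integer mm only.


translate([452, 436, 0]) cylinder(h = 3039, r = 153);


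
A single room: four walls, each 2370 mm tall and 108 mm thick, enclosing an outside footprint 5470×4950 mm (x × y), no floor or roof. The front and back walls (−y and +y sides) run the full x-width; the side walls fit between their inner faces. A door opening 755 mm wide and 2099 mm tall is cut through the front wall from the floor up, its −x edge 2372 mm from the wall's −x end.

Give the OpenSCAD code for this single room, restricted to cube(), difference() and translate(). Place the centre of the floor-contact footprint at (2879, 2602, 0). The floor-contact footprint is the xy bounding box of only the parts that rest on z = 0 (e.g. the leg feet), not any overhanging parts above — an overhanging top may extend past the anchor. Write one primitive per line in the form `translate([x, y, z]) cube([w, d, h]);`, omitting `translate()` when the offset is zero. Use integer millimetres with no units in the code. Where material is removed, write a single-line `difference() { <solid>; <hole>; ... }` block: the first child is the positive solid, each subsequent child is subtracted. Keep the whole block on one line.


difference() { translate([144, 127, 0]) cube([5470, 108, 2370]); translate([2516, 127, 0]) cube([755, 108, 2099]); }
translate([144, 4969, 0]) cube([5470, 108, 2370]);
translate([144, 235, 0]) cube([108, 4734, 2370]);
translate([5506, 235, 0]) cube([108, 4734, 2370]);


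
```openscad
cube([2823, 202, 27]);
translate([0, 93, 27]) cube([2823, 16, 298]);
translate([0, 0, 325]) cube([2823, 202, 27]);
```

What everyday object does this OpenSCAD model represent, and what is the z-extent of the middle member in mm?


An I-beam. The web height is 298 mm.

Two wide flanges with a thin centred web — an I-beam. Overall 352 mm minus two 27 mm flanges gives a web of 352 − 2·27 = 298 mm.


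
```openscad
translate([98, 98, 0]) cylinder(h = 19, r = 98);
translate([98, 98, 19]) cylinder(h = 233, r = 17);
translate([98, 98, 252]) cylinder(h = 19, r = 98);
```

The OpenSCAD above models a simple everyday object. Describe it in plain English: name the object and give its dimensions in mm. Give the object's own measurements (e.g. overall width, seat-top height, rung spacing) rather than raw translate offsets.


A spool: two coaxial disc flanges of radius 98 mm and thickness 19 mm, joined by a core cylinder of radius 17 mm and height 233 mm. The lower flange rests on z = 0 and the three cylinders share a vertical axis.


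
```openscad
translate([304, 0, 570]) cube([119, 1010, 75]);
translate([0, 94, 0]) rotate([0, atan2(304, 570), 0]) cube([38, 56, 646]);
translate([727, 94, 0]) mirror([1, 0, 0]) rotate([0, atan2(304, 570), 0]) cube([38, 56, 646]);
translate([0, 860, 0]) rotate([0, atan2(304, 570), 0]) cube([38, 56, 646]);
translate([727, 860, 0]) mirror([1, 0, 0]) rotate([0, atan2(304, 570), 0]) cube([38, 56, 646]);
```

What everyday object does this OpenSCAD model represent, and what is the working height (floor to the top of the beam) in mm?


A sawhorse. The overall height is 645 mm.

A beam across two mirrored pairs of raked legs — a sawhorse. The beam's underside is at z = 570 (matching the legs' vertical rise in atan2(304, 570)) and the beam is 75 mm tall, so its top is at 570 + 75 = 645 mm. The raked legs top out at the beam's underside, so that is the highest point.


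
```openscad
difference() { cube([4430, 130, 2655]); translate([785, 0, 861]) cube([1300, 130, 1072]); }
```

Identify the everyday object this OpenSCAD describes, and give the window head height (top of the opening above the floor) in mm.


A wall with a window opening. The window head height is 1933 mm.

A wall with a rectangular opening subtracted — a window. Sill at z = 861, opening 1072 mm tall, so the head is at 861 + 1072 = 1933 mm.


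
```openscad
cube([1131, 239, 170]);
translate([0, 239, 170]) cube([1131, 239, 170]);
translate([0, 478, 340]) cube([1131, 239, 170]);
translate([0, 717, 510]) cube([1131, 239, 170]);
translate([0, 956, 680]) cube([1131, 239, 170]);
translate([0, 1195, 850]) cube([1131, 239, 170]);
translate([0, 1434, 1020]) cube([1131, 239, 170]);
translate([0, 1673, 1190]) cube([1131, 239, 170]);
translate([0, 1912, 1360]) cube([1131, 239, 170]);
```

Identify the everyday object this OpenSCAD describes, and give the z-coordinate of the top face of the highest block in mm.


A staircase. The total rise is 1530 mm.

9 identical blocks, each offset up and back from the previous — a staircase. Each step is 170 mm tall and there are 9 of them, so the total rise is 9 × 170 = 1530 mm.


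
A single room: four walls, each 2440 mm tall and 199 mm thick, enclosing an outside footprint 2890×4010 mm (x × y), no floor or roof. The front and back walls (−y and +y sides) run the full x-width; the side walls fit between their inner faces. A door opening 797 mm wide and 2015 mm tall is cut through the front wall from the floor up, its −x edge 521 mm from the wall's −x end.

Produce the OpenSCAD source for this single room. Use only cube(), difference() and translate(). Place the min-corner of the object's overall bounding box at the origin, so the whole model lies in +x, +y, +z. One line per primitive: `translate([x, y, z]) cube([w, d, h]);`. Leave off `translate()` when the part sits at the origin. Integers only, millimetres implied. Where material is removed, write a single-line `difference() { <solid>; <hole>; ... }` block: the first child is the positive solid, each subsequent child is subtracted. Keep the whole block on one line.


difference() { cube([2890, 199, 2440]); translate([521, 0, 0]) cube([797, 199, 2015]); }
translate([0, 3811, 0]) cube([2890, 199, 2440]);
translate([0, 199, 0]) cube([199, 3612, 2440]);
translate([2691, 199, 0]) cube([199, 3612, 2440]);


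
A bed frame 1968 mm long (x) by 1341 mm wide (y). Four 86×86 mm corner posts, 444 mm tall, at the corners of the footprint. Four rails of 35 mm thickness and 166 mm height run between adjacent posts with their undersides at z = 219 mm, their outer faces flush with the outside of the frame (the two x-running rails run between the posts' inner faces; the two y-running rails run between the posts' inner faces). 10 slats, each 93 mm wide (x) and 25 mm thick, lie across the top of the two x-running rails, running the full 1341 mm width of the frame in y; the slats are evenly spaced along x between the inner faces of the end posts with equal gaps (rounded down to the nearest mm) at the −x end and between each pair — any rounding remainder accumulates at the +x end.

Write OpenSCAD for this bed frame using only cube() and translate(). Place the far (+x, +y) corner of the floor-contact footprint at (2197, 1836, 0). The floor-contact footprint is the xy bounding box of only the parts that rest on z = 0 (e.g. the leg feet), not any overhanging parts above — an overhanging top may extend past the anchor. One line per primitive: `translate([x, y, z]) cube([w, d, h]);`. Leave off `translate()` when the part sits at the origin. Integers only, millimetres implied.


// slat z = rail_z + rail_h = 219 + 166 = 385
// slat gap = ⌊(1796 − 10·93) / 11⌋ = 78
translate([229, 495, 0]) cube([86, 86, 444]);
translate([229, 1750, 0]) cube([86, 86, 444]);
translate([2111, 495, 0]) cube([86, 86, 444]);
translate([2111, 1750, 0]) cube([86, 86, 444]);
translate([315, 495, 219]) cube([1796, 35, 166]);
translate([315, 1801, 219]) cube([1796, 35, 166]);
translate([229, 581, 219]) cube([35, 1169, 166]);
translate([2162, 581, 219]) cube([35, 1169, 166]);
translate([393, 495, 385]) cube([93, 1341, 25]);
translate([564, 495, 385]) cube([93, 1341, 25]);
translate([735, 495, 385]) cube([93, 1341, 25]);
translate([906, 495, 385]) cube([93, 1341, 25]);
translate([1077, 495, 385]) cube([93, 1341, 25]);
translate([1248, 495, 385]) cube([93, 1341, 25]);
translate([1419, 495, 385]) cube([93, 1341, 25]);
translate([1590, 495, 385]) cube([93, 1341, 25]);
translate([1761, 495, 385]) cube([93, 1341, 25]);
translate([1932, 495, 385]) cube([93, 1341, 25]);


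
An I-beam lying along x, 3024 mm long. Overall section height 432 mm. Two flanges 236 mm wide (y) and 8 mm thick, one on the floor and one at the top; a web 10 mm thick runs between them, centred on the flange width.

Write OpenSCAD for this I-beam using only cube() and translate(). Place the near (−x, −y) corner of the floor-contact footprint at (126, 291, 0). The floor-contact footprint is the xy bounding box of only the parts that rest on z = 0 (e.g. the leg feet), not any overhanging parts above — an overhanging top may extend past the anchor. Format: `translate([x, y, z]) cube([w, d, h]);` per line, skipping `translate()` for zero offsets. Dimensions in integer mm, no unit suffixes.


translate([126, 291, 0]) cube([3024, 236, 8]);
translate([126, 404, 8]) cube([3024, 10, 416]);
translate([126, 291, 424]) cube([3024, 236, 8]);


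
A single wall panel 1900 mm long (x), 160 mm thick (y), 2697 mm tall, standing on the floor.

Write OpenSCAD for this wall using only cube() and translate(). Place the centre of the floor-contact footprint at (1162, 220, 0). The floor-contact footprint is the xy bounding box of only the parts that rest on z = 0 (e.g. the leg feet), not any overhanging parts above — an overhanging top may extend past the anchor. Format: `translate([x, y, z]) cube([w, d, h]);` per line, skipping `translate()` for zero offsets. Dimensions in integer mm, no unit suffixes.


translate([212, 140, 0]) cube([1900, 160, 2697]);


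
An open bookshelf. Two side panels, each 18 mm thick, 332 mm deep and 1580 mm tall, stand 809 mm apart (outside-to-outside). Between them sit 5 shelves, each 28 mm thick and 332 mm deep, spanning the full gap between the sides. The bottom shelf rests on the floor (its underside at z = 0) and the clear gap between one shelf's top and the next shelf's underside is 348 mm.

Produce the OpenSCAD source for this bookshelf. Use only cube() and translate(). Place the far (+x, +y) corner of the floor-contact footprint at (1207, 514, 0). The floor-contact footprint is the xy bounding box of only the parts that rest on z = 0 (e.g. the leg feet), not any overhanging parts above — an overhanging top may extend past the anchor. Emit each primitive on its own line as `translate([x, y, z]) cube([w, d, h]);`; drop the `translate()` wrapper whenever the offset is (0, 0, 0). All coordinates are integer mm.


translate([398, 182, 0]) cube([18, 332, 1580]);
translate([1189, 182, 0]) cube([18, 332, 1580]);
translate([416, 182, 0]) cube([773, 332, 28]);
translate([416, 182, 376]) cube([773, 332, 28]);
translate([416, 182, 752]) cube([773, 332, 28]);
translate([416, 182, 1128]) cube([773, 332, 28]);
translate([416, 182, 1504]) cube([773, 332, 28]);


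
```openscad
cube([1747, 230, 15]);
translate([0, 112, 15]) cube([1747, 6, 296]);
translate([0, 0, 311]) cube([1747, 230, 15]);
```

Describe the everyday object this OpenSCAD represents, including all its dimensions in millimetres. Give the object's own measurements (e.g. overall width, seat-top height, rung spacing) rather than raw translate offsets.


An I-beam lying along x, 1747 mm long. Overall section height 326 mm. Two flanges 230 mm wide (y) and 15 mm thick, one on the floor and one at the top; a web 6 mm thick runs between them, centred on the flange width.


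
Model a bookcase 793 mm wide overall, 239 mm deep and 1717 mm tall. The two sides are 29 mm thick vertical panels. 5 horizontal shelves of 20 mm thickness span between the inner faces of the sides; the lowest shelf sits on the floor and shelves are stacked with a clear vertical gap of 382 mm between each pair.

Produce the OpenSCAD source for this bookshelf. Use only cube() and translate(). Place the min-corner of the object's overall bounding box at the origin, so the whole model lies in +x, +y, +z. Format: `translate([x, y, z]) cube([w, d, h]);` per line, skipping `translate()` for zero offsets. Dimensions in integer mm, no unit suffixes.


cube([29, 239, 1717]);
translate([764, 0, 0]) cube([29, 239, 1717]);
translate([29, 0, 0]) cube([735, 239, 20]);
translate([29, 0, 402]) cube([735, 239, 20]);
translate([29, 0, 804]) cube([735, 239, 20]);
translate([29, 0, 1206]) cube([735, 239, 20]);
translate([29, 0, 1608]) cube([735, 239, 20]);


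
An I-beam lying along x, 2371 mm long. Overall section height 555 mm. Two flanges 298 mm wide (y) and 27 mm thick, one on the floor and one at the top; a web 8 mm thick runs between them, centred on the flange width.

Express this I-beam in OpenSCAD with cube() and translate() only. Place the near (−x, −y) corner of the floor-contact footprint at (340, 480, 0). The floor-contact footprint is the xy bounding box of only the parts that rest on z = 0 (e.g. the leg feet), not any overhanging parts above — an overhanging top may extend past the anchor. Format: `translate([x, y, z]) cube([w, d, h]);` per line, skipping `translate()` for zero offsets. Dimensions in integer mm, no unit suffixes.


translate([340, 480, 0]) cube([2371, 298, 27]);
translate([340, 625, 27]) cube([2371, 8, 501]);
translate([340, 480, 528]) cube([2371, 298, 27]);


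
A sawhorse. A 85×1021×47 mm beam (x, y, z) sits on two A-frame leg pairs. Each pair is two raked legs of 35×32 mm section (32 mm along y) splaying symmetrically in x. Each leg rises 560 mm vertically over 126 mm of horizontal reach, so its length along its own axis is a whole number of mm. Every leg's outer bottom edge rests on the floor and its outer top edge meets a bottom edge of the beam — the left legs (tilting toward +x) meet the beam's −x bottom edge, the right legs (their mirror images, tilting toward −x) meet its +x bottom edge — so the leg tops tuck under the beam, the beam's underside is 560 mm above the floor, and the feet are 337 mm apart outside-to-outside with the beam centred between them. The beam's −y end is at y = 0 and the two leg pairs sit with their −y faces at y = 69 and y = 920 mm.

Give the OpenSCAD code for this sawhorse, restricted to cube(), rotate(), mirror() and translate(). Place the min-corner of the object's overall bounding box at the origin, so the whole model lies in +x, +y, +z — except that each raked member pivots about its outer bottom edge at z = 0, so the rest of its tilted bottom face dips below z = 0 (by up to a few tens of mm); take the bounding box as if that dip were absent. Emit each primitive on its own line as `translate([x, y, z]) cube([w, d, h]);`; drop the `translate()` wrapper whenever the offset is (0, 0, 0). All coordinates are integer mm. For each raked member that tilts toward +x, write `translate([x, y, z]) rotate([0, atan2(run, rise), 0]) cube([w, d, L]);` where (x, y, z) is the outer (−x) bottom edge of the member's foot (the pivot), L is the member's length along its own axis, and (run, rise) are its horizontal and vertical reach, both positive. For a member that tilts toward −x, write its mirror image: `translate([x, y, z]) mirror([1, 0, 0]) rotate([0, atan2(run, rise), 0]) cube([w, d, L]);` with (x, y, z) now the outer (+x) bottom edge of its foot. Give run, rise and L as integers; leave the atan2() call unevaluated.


translate([126, 0, 560]) cube([85, 1021, 47]);
translate([0, 69, 0]) rotate([0, atan2(126, 560), 0]) cube([35, 32, 574]);
translate([337, 69, 0]) mirror([1, 0, 0]) rotate([0, atan2(126, 560), 0]) cube([35, 32, 574]);
translate([0, 920, 0]) rotate([0, atan2(126, 560), 0]) cube([35, 32, 574]);
translate([337, 920, 0]) mirror([1, 0, 0]) rotate([0, atan2(126, 560), 0]) cube([35, 32, 574]);


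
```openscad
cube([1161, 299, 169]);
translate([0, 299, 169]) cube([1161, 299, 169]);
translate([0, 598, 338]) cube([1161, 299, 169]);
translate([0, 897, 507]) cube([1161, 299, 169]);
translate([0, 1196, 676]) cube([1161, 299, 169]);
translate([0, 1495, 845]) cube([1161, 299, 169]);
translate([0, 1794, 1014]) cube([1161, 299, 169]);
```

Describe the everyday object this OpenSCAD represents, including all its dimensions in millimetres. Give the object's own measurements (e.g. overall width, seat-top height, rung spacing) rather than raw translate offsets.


A straight staircase of 7 solid steps. Each step is 1161 mm wide (x), 299 mm deep (y, the going) and 169 mm tall (the rise). The first step rests on the floor; each subsequent step sits one going further in +y and one rise higher in +z, directly behind and above the previous step with no overlap.


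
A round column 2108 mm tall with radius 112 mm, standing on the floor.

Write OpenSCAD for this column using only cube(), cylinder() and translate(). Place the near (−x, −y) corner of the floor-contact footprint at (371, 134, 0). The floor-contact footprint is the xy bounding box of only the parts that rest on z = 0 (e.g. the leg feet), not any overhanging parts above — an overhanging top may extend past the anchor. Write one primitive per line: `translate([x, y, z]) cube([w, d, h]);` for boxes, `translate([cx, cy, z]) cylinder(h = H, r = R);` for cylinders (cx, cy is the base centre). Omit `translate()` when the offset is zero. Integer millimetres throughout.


translate([483, 246, 0]) cylinder(h = 2108, r = 112);
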